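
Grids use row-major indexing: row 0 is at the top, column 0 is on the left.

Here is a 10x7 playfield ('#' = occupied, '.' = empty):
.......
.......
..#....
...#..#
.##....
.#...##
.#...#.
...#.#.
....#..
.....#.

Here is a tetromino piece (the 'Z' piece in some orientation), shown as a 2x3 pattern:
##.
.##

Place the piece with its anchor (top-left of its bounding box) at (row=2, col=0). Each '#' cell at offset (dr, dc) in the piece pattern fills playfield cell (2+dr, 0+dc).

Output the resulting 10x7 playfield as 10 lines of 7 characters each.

Answer: .......
.......
###....
.###..#
.##....
.#...##
.#...#.
...#.#.
....#..
.....#.

Derivation:
Fill (2+0,0+0) = (2,0)
Fill (2+0,0+1) = (2,1)
Fill (2+1,0+1) = (3,1)
Fill (2+1,0+2) = (3,2)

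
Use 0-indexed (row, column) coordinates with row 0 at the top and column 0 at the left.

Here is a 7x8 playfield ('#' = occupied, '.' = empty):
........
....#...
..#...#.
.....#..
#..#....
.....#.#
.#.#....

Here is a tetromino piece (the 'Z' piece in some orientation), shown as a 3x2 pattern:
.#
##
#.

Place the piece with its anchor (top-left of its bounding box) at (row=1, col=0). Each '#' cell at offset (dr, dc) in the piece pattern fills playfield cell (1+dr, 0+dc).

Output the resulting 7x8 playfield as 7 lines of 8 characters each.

Fill (1+0,0+1) = (1,1)
Fill (1+1,0+0) = (2,0)
Fill (1+1,0+1) = (2,1)
Fill (1+2,0+0) = (3,0)

Answer: ........
.#..#...
###...#.
#....#..
#..#....
.....#.#
.#.#....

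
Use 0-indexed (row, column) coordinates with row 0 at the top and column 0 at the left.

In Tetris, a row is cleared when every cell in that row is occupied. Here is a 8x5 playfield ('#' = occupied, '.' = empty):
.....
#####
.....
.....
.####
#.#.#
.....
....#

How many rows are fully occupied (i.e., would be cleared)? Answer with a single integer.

Check each row:
  row 0: 5 empty cells -> not full
  row 1: 0 empty cells -> FULL (clear)
  row 2: 5 empty cells -> not full
  row 3: 5 empty cells -> not full
  row 4: 1 empty cell -> not full
  row 5: 2 empty cells -> not full
  row 6: 5 empty cells -> not full
  row 7: 4 empty cells -> not full
Total rows cleared: 1

Answer: 1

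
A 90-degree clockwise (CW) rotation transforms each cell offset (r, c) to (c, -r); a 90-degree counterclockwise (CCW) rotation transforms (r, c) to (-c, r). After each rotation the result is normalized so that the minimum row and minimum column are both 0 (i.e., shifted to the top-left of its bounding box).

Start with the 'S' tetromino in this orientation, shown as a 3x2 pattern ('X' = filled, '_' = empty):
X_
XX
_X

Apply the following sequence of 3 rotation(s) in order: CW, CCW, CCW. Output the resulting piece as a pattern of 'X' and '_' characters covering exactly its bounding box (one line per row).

Start:
X_
XX
_X
After rotation 1 (CW):
_XX
XX_
After rotation 2 (CCW):
X_
XX
_X
After rotation 3 (CCW):
_XX
XX_

Answer: _XX
XX_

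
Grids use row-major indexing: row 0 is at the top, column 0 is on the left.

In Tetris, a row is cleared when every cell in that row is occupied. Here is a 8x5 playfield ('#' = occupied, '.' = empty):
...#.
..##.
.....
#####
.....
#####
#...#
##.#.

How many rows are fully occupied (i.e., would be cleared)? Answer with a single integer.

Answer: 2

Derivation:
Check each row:
  row 0: 4 empty cells -> not full
  row 1: 3 empty cells -> not full
  row 2: 5 empty cells -> not full
  row 3: 0 empty cells -> FULL (clear)
  row 4: 5 empty cells -> not full
  row 5: 0 empty cells -> FULL (clear)
  row 6: 3 empty cells -> not full
  row 7: 2 empty cells -> not full
Total rows cleared: 2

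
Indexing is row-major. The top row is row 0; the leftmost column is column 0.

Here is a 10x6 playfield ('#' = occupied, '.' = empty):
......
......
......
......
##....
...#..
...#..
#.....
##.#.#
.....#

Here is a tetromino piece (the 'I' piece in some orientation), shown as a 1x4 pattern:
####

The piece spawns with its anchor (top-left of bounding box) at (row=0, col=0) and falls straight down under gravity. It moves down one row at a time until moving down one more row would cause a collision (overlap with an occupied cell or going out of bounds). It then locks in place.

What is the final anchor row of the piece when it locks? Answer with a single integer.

Spawn at (row=0, col=0). Try each row:
  row 0: fits
  row 1: fits
  row 2: fits
  row 3: fits
  row 4: blocked -> lock at row 3

Answer: 3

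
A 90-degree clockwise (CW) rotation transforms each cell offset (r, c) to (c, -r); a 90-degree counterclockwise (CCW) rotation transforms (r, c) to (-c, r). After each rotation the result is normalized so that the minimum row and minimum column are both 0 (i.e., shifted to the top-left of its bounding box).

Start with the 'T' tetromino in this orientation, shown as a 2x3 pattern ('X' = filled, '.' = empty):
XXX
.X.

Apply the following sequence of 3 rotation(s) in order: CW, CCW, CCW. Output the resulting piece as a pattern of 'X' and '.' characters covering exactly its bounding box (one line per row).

Start:
XXX
.X.
After rotation 1 (CW):
.X
XX
.X
After rotation 2 (CCW):
XXX
.X.
After rotation 3 (CCW):
X.
XX
X.

Answer: X.
XX
X.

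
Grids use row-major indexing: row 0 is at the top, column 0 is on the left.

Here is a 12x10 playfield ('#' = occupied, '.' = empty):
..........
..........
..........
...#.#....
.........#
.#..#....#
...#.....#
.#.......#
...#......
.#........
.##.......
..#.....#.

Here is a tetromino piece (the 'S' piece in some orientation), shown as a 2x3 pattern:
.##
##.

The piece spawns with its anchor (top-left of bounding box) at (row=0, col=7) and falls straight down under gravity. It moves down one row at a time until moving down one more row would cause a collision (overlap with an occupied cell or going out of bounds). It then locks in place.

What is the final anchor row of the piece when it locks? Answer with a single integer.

Spawn at (row=0, col=7). Try each row:
  row 0: fits
  row 1: fits
  row 2: fits
  row 3: fits
  row 4: blocked -> lock at row 3

Answer: 3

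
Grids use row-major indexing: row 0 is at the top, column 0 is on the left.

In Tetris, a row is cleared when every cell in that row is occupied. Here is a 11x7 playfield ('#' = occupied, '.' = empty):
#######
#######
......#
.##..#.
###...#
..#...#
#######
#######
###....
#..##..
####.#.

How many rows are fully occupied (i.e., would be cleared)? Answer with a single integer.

Answer: 4

Derivation:
Check each row:
  row 0: 0 empty cells -> FULL (clear)
  row 1: 0 empty cells -> FULL (clear)
  row 2: 6 empty cells -> not full
  row 3: 4 empty cells -> not full
  row 4: 3 empty cells -> not full
  row 5: 5 empty cells -> not full
  row 6: 0 empty cells -> FULL (clear)
  row 7: 0 empty cells -> FULL (clear)
  row 8: 4 empty cells -> not full
  row 9: 4 empty cells -> not full
  row 10: 2 empty cells -> not full
Total rows cleared: 4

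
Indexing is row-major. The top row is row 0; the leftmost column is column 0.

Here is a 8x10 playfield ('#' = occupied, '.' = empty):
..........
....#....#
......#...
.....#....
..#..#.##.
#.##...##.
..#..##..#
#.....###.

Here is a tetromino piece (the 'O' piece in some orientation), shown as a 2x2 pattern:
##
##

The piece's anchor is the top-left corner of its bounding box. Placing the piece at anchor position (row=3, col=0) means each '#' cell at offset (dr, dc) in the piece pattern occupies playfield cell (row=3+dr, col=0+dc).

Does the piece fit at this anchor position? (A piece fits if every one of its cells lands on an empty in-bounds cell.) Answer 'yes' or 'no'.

Answer: yes

Derivation:
Check each piece cell at anchor (3, 0):
  offset (0,0) -> (3,0): empty -> OK
  offset (0,1) -> (3,1): empty -> OK
  offset (1,0) -> (4,0): empty -> OK
  offset (1,1) -> (4,1): empty -> OK
All cells valid: yes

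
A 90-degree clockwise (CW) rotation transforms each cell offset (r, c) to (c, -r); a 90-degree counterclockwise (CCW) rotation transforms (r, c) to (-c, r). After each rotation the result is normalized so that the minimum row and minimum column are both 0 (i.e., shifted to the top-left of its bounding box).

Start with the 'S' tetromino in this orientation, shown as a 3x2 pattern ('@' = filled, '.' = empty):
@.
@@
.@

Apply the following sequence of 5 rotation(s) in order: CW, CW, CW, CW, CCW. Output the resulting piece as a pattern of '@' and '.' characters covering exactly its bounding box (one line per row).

Start:
@.
@@
.@
After rotation 1 (CW):
.@@
@@.
After rotation 2 (CW):
@.
@@
.@
After rotation 3 (CW):
.@@
@@.
After rotation 4 (CW):
@.
@@
.@
After rotation 5 (CCW):
.@@
@@.

Answer: .@@
@@.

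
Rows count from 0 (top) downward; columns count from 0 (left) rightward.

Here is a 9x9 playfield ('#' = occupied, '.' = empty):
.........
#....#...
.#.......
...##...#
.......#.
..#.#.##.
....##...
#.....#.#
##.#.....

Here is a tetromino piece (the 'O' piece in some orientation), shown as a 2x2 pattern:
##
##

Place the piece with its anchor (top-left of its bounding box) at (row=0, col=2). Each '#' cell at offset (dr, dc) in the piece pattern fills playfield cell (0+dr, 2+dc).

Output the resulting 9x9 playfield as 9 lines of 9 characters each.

Fill (0+0,2+0) = (0,2)
Fill (0+0,2+1) = (0,3)
Fill (0+1,2+0) = (1,2)
Fill (0+1,2+1) = (1,3)

Answer: ..##.....
#.##.#...
.#.......
...##...#
.......#.
..#.#.##.
....##...
#.....#.#
##.#.....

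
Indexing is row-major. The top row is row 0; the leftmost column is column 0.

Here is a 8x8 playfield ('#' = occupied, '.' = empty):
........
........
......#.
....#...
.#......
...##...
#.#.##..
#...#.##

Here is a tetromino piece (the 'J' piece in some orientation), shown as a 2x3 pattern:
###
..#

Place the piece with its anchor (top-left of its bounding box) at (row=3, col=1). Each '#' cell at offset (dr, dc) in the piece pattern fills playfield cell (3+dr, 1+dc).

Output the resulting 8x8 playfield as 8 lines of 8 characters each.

Fill (3+0,1+0) = (3,1)
Fill (3+0,1+1) = (3,2)
Fill (3+0,1+2) = (3,3)
Fill (3+1,1+2) = (4,3)

Answer: ........
........
......#.
.####...
.#.#....
...##...
#.#.##..
#...#.##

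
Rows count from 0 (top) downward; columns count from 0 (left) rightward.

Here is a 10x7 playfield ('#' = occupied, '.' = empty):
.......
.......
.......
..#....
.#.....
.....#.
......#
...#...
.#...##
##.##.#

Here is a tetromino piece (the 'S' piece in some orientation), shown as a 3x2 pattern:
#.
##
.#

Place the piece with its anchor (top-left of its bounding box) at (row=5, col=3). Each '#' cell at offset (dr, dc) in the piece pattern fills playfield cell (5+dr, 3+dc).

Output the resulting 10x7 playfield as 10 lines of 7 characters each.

Fill (5+0,3+0) = (5,3)
Fill (5+1,3+0) = (6,3)
Fill (5+1,3+1) = (6,4)
Fill (5+2,3+1) = (7,4)

Answer: .......
.......
.......
..#....
.#.....
...#.#.
...##.#
...##..
.#...##
##.##.#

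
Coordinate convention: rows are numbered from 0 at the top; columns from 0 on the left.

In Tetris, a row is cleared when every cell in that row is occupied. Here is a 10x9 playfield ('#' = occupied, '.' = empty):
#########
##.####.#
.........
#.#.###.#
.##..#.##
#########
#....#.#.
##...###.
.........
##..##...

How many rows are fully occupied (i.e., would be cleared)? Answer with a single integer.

Answer: 2

Derivation:
Check each row:
  row 0: 0 empty cells -> FULL (clear)
  row 1: 2 empty cells -> not full
  row 2: 9 empty cells -> not full
  row 3: 3 empty cells -> not full
  row 4: 4 empty cells -> not full
  row 5: 0 empty cells -> FULL (clear)
  row 6: 6 empty cells -> not full
  row 7: 4 empty cells -> not full
  row 8: 9 empty cells -> not full
  row 9: 5 empty cells -> not full
Total rows cleared: 2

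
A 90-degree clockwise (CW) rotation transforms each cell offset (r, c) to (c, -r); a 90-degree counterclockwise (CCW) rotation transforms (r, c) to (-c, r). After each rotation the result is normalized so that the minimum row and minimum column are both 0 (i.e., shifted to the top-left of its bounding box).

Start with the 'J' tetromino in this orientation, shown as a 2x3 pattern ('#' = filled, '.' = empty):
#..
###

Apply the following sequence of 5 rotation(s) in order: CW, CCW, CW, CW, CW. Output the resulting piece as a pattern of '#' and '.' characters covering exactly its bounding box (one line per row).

Start:
#..
###
After rotation 1 (CW):
##
#.
#.
After rotation 2 (CCW):
#..
###
After rotation 3 (CW):
##
#.
#.
After rotation 4 (CW):
###
..#
After rotation 5 (CW):
.#
.#
##

Answer: .#
.#
##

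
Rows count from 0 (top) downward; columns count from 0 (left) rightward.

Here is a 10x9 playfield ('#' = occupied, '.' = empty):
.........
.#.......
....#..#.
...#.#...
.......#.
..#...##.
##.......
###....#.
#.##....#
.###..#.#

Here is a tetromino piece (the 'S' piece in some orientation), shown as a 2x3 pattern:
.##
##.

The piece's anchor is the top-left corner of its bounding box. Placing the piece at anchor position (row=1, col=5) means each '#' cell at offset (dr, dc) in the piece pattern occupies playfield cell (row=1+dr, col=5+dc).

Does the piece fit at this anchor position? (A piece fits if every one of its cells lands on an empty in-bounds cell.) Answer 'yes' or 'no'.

Check each piece cell at anchor (1, 5):
  offset (0,1) -> (1,6): empty -> OK
  offset (0,2) -> (1,7): empty -> OK
  offset (1,0) -> (2,5): empty -> OK
  offset (1,1) -> (2,6): empty -> OK
All cells valid: yes

Answer: yes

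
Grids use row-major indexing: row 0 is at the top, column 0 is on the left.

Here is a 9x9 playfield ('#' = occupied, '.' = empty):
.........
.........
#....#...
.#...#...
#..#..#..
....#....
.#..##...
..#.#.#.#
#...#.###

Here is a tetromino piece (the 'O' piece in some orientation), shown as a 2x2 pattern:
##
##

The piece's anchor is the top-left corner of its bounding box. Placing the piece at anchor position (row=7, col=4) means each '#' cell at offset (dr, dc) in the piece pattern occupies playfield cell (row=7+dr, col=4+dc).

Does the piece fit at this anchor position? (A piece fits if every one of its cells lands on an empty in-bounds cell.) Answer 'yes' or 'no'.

Check each piece cell at anchor (7, 4):
  offset (0,0) -> (7,4): occupied ('#') -> FAIL
  offset (0,1) -> (7,5): empty -> OK
  offset (1,0) -> (8,4): occupied ('#') -> FAIL
  offset (1,1) -> (8,5): empty -> OK
All cells valid: no

Answer: no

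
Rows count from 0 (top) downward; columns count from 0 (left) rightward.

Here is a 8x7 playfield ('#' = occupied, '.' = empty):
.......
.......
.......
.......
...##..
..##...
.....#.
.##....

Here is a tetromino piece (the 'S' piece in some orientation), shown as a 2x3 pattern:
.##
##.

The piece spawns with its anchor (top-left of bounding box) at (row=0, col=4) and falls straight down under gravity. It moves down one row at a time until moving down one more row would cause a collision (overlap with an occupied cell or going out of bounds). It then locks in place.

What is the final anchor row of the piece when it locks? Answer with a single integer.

Spawn at (row=0, col=4). Try each row:
  row 0: fits
  row 1: fits
  row 2: fits
  row 3: blocked -> lock at row 2

Answer: 2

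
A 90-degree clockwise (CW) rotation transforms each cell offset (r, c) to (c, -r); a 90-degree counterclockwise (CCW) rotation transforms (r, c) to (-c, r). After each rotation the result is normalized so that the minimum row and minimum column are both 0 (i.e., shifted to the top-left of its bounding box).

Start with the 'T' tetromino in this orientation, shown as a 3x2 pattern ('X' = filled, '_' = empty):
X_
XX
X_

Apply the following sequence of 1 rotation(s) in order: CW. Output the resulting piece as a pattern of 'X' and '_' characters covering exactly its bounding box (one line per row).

Answer: XXX
_X_

Derivation:
Start:
X_
XX
X_
After rotation 1 (CW):
XXX
_X_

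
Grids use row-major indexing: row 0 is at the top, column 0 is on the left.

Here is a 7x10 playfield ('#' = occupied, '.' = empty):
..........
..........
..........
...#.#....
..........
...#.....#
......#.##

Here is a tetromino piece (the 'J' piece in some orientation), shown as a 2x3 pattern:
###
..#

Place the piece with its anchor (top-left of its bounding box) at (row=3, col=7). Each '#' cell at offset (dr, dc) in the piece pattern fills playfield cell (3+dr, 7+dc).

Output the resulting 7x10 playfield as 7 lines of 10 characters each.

Answer: ..........
..........
..........
...#.#.###
.........#
...#.....#
......#.##

Derivation:
Fill (3+0,7+0) = (3,7)
Fill (3+0,7+1) = (3,8)
Fill (3+0,7+2) = (3,9)
Fill (3+1,7+2) = (4,9)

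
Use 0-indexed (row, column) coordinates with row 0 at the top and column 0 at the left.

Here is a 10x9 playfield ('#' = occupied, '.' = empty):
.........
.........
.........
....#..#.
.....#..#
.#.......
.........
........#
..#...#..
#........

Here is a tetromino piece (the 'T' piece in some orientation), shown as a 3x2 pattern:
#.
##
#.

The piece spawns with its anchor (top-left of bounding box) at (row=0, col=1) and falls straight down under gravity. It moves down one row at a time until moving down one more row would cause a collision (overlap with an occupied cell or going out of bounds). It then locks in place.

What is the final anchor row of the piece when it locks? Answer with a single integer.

Spawn at (row=0, col=1). Try each row:
  row 0: fits
  row 1: fits
  row 2: fits
  row 3: blocked -> lock at row 2

Answer: 2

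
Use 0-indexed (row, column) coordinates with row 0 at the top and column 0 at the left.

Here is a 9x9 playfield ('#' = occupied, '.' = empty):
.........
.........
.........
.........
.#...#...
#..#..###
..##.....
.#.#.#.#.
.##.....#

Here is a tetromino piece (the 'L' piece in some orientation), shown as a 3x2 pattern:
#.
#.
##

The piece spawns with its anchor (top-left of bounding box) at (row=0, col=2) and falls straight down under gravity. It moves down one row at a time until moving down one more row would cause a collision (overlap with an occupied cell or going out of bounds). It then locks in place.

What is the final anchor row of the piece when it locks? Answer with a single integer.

Spawn at (row=0, col=2). Try each row:
  row 0: fits
  row 1: fits
  row 2: fits
  row 3: blocked -> lock at row 2

Answer: 2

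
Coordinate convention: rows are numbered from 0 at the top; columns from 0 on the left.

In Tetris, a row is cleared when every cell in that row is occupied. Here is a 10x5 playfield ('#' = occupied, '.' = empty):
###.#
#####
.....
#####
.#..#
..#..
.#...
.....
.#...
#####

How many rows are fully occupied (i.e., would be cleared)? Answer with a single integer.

Answer: 3

Derivation:
Check each row:
  row 0: 1 empty cell -> not full
  row 1: 0 empty cells -> FULL (clear)
  row 2: 5 empty cells -> not full
  row 3: 0 empty cells -> FULL (clear)
  row 4: 3 empty cells -> not full
  row 5: 4 empty cells -> not full
  row 6: 4 empty cells -> not full
  row 7: 5 empty cells -> not full
  row 8: 4 empty cells -> not full
  row 9: 0 empty cells -> FULL (clear)
Total rows cleared: 3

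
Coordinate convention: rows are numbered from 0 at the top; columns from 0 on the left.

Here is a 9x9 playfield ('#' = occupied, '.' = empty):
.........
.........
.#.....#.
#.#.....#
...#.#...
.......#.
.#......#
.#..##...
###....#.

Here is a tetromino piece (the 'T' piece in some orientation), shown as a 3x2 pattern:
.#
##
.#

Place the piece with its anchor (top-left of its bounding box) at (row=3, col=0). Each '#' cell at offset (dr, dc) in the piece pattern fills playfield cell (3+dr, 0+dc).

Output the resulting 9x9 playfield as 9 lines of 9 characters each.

Fill (3+0,0+1) = (3,1)
Fill (3+1,0+0) = (4,0)
Fill (3+1,0+1) = (4,1)
Fill (3+2,0+1) = (5,1)

Answer: .........
.........
.#.....#.
###.....#
##.#.#...
.#.....#.
.#......#
.#..##...
###....#.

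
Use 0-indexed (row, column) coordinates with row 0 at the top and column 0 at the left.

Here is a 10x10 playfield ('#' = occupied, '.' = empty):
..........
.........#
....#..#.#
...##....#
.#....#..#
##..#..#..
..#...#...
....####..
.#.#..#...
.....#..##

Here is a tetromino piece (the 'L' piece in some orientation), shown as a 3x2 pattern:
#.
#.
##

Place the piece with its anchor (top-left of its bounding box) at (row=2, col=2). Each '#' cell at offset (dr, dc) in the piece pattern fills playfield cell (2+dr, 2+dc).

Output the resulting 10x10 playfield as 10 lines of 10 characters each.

Fill (2+0,2+0) = (2,2)
Fill (2+1,2+0) = (3,2)
Fill (2+2,2+0) = (4,2)
Fill (2+2,2+1) = (4,3)

Answer: ..........
.........#
..#.#..#.#
..###....#
.###..#..#
##..#..#..
..#...#...
....####..
.#.#..#...
.....#..##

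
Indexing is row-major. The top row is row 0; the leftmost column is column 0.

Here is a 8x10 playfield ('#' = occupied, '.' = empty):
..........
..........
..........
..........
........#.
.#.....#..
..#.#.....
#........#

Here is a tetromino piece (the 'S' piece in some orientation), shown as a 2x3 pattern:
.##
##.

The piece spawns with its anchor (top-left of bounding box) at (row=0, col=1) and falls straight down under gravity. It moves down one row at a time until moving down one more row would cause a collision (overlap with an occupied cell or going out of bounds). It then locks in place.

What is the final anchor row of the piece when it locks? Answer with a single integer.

Answer: 3

Derivation:
Spawn at (row=0, col=1). Try each row:
  row 0: fits
  row 1: fits
  row 2: fits
  row 3: fits
  row 4: blocked -> lock at row 3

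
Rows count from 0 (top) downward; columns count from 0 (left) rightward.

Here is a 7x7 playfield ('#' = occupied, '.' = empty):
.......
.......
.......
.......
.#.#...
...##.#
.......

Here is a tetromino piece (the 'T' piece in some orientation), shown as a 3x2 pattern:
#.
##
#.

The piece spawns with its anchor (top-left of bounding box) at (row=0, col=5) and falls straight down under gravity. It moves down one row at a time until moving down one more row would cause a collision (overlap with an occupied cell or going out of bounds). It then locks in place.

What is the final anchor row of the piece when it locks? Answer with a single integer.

Answer: 3

Derivation:
Spawn at (row=0, col=5). Try each row:
  row 0: fits
  row 1: fits
  row 2: fits
  row 3: fits
  row 4: blocked -> lock at row 3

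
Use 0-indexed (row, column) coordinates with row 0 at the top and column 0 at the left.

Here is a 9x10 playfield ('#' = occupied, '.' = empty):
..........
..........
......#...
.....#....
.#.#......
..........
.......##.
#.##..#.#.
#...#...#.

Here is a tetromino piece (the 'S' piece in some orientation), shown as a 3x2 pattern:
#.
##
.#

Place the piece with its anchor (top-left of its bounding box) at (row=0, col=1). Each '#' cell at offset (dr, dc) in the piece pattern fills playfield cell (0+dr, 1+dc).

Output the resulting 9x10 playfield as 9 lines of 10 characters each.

Answer: .#........
.##.......
..#...#...
.....#....
.#.#......
..........
.......##.
#.##..#.#.
#...#...#.

Derivation:
Fill (0+0,1+0) = (0,1)
Fill (0+1,1+0) = (1,1)
Fill (0+1,1+1) = (1,2)
Fill (0+2,1+1) = (2,2)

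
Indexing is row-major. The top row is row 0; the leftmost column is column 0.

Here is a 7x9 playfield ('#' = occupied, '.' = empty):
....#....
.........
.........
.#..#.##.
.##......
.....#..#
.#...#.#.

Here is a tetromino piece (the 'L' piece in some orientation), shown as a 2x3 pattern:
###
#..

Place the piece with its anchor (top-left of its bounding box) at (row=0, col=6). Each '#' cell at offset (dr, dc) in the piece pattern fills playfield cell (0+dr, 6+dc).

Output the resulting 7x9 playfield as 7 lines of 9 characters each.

Fill (0+0,6+0) = (0,6)
Fill (0+0,6+1) = (0,7)
Fill (0+0,6+2) = (0,8)
Fill (0+1,6+0) = (1,6)

Answer: ....#.###
......#..
.........
.#..#.##.
.##......
.....#..#
.#...#.#.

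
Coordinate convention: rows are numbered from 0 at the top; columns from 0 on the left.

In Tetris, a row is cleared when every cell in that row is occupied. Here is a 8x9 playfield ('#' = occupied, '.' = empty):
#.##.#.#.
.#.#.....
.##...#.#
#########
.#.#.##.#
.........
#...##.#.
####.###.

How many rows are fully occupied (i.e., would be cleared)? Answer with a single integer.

Check each row:
  row 0: 4 empty cells -> not full
  row 1: 7 empty cells -> not full
  row 2: 5 empty cells -> not full
  row 3: 0 empty cells -> FULL (clear)
  row 4: 4 empty cells -> not full
  row 5: 9 empty cells -> not full
  row 6: 5 empty cells -> not full
  row 7: 2 empty cells -> not full
Total rows cleared: 1

Answer: 1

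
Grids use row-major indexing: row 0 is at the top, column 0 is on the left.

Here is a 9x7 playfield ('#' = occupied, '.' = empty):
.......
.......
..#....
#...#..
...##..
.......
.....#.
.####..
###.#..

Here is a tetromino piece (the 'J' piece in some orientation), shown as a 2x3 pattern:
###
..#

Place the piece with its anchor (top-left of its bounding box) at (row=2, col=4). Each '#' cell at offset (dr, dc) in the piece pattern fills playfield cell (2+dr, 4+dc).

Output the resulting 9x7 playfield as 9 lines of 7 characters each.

Answer: .......
.......
..#.###
#...#.#
...##..
.......
.....#.
.####..
###.#..

Derivation:
Fill (2+0,4+0) = (2,4)
Fill (2+0,4+1) = (2,5)
Fill (2+0,4+2) = (2,6)
Fill (2+1,4+2) = (3,6)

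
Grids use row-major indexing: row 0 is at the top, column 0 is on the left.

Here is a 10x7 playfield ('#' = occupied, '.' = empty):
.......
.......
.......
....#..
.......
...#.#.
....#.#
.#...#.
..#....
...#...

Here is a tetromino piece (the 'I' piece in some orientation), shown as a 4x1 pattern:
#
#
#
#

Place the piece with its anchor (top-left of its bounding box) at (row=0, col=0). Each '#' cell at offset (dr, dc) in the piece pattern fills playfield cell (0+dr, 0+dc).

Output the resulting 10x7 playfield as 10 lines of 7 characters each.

Answer: #......
#......
#......
#...#..
.......
...#.#.
....#.#
.#...#.
..#....
...#...

Derivation:
Fill (0+0,0+0) = (0,0)
Fill (0+1,0+0) = (1,0)
Fill (0+2,0+0) = (2,0)
Fill (0+3,0+0) = (3,0)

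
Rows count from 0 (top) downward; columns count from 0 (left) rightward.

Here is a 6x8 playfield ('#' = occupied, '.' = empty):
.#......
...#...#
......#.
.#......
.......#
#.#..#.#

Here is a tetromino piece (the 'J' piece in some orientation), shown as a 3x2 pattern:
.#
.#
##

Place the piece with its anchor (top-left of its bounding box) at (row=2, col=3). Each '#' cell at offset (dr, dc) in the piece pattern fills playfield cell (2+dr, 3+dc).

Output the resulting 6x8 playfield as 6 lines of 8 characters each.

Fill (2+0,3+1) = (2,4)
Fill (2+1,3+1) = (3,4)
Fill (2+2,3+0) = (4,3)
Fill (2+2,3+1) = (4,4)

Answer: .#......
...#...#
....#.#.
.#..#...
...##..#
#.#..#.#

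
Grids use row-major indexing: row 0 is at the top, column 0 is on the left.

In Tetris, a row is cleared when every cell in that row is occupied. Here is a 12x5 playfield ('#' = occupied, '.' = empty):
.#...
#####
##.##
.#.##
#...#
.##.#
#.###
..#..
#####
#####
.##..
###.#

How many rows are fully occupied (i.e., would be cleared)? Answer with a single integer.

Check each row:
  row 0: 4 empty cells -> not full
  row 1: 0 empty cells -> FULL (clear)
  row 2: 1 empty cell -> not full
  row 3: 2 empty cells -> not full
  row 4: 3 empty cells -> not full
  row 5: 2 empty cells -> not full
  row 6: 1 empty cell -> not full
  row 7: 4 empty cells -> not full
  row 8: 0 empty cells -> FULL (clear)
  row 9: 0 empty cells -> FULL (clear)
  row 10: 3 empty cells -> not full
  row 11: 1 empty cell -> not full
Total rows cleared: 3

Answer: 3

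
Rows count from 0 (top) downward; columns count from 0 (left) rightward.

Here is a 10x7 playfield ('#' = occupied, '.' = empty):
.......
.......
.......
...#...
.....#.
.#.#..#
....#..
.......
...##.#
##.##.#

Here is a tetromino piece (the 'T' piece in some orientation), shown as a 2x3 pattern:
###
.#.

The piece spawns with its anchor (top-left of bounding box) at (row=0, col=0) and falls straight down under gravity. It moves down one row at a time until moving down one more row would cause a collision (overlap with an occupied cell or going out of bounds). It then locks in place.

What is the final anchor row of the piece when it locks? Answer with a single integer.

Answer: 3

Derivation:
Spawn at (row=0, col=0). Try each row:
  row 0: fits
  row 1: fits
  row 2: fits
  row 3: fits
  row 4: blocked -> lock at row 3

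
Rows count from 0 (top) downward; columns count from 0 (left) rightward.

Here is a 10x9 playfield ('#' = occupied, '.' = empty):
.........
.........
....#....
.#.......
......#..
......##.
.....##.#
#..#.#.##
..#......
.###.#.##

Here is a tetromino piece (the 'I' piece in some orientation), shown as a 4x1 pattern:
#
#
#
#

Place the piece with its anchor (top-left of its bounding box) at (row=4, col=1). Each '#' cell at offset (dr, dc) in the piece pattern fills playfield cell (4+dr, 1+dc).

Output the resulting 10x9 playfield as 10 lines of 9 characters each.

Fill (4+0,1+0) = (4,1)
Fill (4+1,1+0) = (5,1)
Fill (4+2,1+0) = (6,1)
Fill (4+3,1+0) = (7,1)

Answer: .........
.........
....#....
.#.......
.#....#..
.#....##.
.#...##.#
##.#.#.##
..#......
.###.#.##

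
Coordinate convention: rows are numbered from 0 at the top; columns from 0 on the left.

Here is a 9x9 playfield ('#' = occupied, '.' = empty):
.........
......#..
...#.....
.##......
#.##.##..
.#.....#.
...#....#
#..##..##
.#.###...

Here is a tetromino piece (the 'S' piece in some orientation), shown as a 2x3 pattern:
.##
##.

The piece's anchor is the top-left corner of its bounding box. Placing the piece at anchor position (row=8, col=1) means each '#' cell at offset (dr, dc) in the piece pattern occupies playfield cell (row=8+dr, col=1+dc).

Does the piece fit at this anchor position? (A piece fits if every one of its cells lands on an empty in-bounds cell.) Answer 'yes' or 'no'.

Answer: no

Derivation:
Check each piece cell at anchor (8, 1):
  offset (0,1) -> (8,2): empty -> OK
  offset (0,2) -> (8,3): occupied ('#') -> FAIL
  offset (1,0) -> (9,1): out of bounds -> FAIL
  offset (1,1) -> (9,2): out of bounds -> FAIL
All cells valid: no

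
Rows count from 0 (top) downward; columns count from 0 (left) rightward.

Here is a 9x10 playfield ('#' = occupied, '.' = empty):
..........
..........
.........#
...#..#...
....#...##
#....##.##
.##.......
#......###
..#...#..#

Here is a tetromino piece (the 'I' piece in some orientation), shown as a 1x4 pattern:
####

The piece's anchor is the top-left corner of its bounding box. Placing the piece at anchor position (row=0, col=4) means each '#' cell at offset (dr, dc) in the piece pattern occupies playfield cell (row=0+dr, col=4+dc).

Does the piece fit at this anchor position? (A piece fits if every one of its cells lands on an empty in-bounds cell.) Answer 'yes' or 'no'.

Answer: yes

Derivation:
Check each piece cell at anchor (0, 4):
  offset (0,0) -> (0,4): empty -> OK
  offset (0,1) -> (0,5): empty -> OK
  offset (0,2) -> (0,6): empty -> OK
  offset (0,3) -> (0,7): empty -> OK
All cells valid: yes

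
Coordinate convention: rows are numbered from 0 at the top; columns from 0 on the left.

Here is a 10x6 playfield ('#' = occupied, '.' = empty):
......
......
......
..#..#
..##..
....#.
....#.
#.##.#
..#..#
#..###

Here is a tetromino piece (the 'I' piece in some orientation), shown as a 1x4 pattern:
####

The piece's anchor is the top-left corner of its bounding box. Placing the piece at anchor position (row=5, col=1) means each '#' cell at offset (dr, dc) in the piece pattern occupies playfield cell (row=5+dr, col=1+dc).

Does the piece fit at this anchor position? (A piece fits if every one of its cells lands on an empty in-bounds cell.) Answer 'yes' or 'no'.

Answer: no

Derivation:
Check each piece cell at anchor (5, 1):
  offset (0,0) -> (5,1): empty -> OK
  offset (0,1) -> (5,2): empty -> OK
  offset (0,2) -> (5,3): empty -> OK
  offset (0,3) -> (5,4): occupied ('#') -> FAIL
All cells valid: no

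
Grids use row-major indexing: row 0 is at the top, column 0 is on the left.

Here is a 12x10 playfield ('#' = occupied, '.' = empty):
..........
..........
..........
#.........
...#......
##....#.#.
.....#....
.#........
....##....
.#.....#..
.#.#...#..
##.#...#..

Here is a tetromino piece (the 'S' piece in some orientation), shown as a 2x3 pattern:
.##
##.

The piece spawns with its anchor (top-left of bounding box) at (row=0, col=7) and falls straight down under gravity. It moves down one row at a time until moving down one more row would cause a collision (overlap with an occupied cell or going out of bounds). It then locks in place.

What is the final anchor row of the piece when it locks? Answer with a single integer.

Spawn at (row=0, col=7). Try each row:
  row 0: fits
  row 1: fits
  row 2: fits
  row 3: fits
  row 4: blocked -> lock at row 3

Answer: 3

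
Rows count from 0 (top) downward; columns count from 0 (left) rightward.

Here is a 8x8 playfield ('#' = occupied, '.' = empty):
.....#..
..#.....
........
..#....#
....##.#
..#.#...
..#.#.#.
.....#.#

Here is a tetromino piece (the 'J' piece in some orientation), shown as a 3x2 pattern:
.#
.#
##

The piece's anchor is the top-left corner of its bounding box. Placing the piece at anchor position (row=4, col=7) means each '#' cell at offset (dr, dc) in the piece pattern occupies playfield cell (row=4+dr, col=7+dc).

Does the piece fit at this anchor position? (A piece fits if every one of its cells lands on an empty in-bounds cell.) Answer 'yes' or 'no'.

Check each piece cell at anchor (4, 7):
  offset (0,1) -> (4,8): out of bounds -> FAIL
  offset (1,1) -> (5,8): out of bounds -> FAIL
  offset (2,0) -> (6,7): empty -> OK
  offset (2,1) -> (6,8): out of bounds -> FAIL
All cells valid: no

Answer: no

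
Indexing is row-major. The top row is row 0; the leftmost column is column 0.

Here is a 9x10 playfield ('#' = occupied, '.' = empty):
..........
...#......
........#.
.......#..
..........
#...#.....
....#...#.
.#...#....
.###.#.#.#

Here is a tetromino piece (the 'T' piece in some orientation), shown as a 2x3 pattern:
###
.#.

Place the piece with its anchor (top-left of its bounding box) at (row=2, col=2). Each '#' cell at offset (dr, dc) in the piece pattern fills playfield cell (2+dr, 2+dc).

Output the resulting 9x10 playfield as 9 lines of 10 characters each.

Answer: ..........
...#......
..###...#.
...#...#..
..........
#...#.....
....#...#.
.#...#....
.###.#.#.#

Derivation:
Fill (2+0,2+0) = (2,2)
Fill (2+0,2+1) = (2,3)
Fill (2+0,2+2) = (2,4)
Fill (2+1,2+1) = (3,3)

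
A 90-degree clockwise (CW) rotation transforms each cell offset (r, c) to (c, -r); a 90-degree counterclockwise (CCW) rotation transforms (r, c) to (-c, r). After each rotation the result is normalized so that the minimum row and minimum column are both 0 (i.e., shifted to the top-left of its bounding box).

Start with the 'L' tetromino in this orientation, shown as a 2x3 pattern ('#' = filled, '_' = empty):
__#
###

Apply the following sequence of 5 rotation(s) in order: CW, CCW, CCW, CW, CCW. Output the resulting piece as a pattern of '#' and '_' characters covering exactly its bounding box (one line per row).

Start:
__#
###
After rotation 1 (CW):
#_
#_
##
After rotation 2 (CCW):
__#
###
After rotation 3 (CCW):
##
_#
_#
After rotation 4 (CW):
__#
###
After rotation 5 (CCW):
##
_#
_#

Answer: ##
_#
_#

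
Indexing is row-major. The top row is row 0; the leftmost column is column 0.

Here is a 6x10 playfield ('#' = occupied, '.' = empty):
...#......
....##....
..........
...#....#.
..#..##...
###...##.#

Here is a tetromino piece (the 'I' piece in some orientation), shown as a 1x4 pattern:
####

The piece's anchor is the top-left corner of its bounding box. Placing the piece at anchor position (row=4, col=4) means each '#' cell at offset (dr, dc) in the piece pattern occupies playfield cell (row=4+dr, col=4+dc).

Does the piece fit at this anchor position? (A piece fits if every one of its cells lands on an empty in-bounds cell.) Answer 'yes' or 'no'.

Check each piece cell at anchor (4, 4):
  offset (0,0) -> (4,4): empty -> OK
  offset (0,1) -> (4,5): occupied ('#') -> FAIL
  offset (0,2) -> (4,6): occupied ('#') -> FAIL
  offset (0,3) -> (4,7): empty -> OK
All cells valid: no

Answer: no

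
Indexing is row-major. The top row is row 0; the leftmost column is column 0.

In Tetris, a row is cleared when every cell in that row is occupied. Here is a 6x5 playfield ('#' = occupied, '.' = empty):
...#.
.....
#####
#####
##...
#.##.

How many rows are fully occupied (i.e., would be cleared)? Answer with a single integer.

Check each row:
  row 0: 4 empty cells -> not full
  row 1: 5 empty cells -> not full
  row 2: 0 empty cells -> FULL (clear)
  row 3: 0 empty cells -> FULL (clear)
  row 4: 3 empty cells -> not full
  row 5: 2 empty cells -> not full
Total rows cleared: 2

Answer: 2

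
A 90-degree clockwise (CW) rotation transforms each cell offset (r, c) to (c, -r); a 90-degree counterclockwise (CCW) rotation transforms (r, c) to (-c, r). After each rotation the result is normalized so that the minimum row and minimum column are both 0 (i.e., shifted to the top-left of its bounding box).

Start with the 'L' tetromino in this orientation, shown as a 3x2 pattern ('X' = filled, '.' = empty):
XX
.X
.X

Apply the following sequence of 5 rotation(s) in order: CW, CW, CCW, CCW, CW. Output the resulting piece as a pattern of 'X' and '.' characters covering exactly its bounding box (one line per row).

Answer: ..X
XXX

Derivation:
Start:
XX
.X
.X
After rotation 1 (CW):
..X
XXX
After rotation 2 (CW):
X.
X.
XX
After rotation 3 (CCW):
..X
XXX
After rotation 4 (CCW):
XX
.X
.X
After rotation 5 (CW):
..X
XXX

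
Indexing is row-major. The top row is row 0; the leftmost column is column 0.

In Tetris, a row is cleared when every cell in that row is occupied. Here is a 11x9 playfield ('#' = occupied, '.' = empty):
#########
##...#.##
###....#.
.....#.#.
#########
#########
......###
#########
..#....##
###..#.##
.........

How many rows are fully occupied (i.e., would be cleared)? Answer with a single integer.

Check each row:
  row 0: 0 empty cells -> FULL (clear)
  row 1: 4 empty cells -> not full
  row 2: 5 empty cells -> not full
  row 3: 7 empty cells -> not full
  row 4: 0 empty cells -> FULL (clear)
  row 5: 0 empty cells -> FULL (clear)
  row 6: 6 empty cells -> not full
  row 7: 0 empty cells -> FULL (clear)
  row 8: 6 empty cells -> not full
  row 9: 3 empty cells -> not full
  row 10: 9 empty cells -> not full
Total rows cleared: 4

Answer: 4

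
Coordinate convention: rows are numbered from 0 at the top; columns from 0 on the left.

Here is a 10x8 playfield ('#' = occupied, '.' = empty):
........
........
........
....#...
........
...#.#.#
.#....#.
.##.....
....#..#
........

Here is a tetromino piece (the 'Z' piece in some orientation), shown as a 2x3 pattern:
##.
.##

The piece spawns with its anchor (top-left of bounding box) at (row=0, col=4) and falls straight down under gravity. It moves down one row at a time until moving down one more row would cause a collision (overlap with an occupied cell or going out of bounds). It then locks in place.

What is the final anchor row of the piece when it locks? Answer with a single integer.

Spawn at (row=0, col=4). Try each row:
  row 0: fits
  row 1: fits
  row 2: fits
  row 3: blocked -> lock at row 2

Answer: 2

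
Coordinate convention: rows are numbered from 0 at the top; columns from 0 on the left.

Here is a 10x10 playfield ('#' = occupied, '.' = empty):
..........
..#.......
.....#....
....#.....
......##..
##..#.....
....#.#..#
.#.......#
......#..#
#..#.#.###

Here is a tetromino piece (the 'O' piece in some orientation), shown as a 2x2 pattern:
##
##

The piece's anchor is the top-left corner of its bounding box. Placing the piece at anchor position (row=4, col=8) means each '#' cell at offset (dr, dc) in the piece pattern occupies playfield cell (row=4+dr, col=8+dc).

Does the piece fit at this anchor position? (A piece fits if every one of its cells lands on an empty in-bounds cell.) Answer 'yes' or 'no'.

Answer: yes

Derivation:
Check each piece cell at anchor (4, 8):
  offset (0,0) -> (4,8): empty -> OK
  offset (0,1) -> (4,9): empty -> OK
  offset (1,0) -> (5,8): empty -> OK
  offset (1,1) -> (5,9): empty -> OK
All cells valid: yes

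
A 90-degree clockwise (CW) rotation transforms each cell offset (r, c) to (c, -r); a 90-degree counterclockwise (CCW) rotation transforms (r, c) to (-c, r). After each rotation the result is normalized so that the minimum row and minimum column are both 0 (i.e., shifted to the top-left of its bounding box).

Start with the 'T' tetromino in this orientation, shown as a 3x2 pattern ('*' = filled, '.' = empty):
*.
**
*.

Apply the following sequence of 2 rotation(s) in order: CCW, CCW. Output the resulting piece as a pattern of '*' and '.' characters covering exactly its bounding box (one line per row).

Start:
*.
**
*.
After rotation 1 (CCW):
.*.
***
After rotation 2 (CCW):
.*
**
.*

Answer: .*
**
.*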